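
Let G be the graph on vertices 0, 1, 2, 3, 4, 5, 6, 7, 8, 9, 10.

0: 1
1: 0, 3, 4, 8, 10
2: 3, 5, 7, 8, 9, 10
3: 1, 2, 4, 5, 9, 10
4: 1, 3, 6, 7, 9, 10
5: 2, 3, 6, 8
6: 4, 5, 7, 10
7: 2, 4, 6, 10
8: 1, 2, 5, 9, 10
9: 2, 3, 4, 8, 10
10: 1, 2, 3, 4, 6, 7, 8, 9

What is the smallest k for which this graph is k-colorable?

4, 6, 7, 10 form a clique, so at least 4 colors are needed.
A valid assignment using 4 colors: 0=red, 1=yellow, 2=green, 3=blue, 4=green, 5=red, 6=yellow, 7=blue, 8=blue, 9=yellow, 10=red. No two adjacent vertices share a color.

4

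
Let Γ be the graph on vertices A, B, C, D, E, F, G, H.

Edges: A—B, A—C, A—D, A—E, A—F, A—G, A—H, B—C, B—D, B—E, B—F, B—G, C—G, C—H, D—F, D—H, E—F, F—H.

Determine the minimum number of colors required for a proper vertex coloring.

4

A, B, C, G form a clique, so at least 4 colors are needed.
A valid assignment using 4 colors: A=red, B=blue, C=green, D=yellow, E=yellow, F=green, G=yellow, H=blue. Every edge joins two different colors.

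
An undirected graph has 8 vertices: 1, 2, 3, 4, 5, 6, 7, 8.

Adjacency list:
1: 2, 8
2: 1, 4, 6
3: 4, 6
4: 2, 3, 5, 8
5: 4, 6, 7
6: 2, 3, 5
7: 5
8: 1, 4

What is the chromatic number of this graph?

5 and 7 are adjacent, so at least 2 colors are needed.
2 colors suffice: color red → {1, 4, 6, 7}; color blue → {2, 3, 5, 8}. Each edge has distinct colors on its endpoints.

2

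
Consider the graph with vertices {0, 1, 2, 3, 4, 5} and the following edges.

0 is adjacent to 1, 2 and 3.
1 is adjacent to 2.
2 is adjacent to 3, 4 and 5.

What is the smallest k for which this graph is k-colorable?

3

0, 2, 3 are pairwise adjacent, so at least 3 colors are needed.
3 colors suffice: color red → {2}; color blue → {0, 4, 5}; color green → {1, 3}. Each edge has distinct colors on its endpoints.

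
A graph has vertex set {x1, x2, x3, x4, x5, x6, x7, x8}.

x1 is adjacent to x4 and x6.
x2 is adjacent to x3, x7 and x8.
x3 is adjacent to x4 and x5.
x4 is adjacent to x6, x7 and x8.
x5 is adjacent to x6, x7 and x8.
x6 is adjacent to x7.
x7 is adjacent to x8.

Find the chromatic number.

x2, x7, x8 form a triangle, so at least 3 colors are needed.
A valid assignment using 3 colors: x1=2, x2=1, x3=2, x4=1, x5=1, x6=3, x7=2, x8=3. Every edge joins two different colors.

3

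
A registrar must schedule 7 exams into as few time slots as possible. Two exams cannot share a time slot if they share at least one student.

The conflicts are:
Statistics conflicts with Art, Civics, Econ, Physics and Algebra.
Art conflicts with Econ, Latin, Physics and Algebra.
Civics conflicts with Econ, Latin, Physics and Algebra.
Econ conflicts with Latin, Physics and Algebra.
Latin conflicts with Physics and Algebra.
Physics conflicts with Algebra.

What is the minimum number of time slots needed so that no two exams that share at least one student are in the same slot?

Art, Econ, Latin, Physics, Algebra all conflict with each other, so at least 5 time slots are needed.
5 time slots suffice: time slot 1 → {Algebra}; time slot 2 → {Physics}; time slot 3 → {Econ}; time slot 4 → {Statistics, Latin}; time slot 5 → {Art, Civics}. Every pair that conflicts lands in different time slots.

5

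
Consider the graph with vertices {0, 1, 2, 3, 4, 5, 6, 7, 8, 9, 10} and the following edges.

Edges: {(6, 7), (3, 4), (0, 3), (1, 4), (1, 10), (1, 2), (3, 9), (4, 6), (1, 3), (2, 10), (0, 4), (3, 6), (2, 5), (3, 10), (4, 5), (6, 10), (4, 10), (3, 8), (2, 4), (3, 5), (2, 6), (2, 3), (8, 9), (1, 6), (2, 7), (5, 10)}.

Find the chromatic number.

6

1, 2, 3, 4, 6, 10 are mutually adjacent (a clique of size 6), so at least 6 colors are needed.
6 colors suffice: 0=blue, 1=orange, 2=blue, 3=red, 4=green, 5=purple, 6=purple, 7=red, 8=green, 9=blue, 10=yellow. No two adjacent vertices share a color.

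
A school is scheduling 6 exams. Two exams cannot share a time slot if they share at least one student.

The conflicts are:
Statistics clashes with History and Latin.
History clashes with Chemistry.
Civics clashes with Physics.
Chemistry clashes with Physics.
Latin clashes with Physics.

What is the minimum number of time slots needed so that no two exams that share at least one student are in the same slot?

The cycle History-Statistics-Latin-Physics-Chemistry-History has odd length 5, so it cannot be 2-colored; at least 3 time slots are needed.
A valid assignment using 3 time slots: Statistics=3, History=1, Civics=2, Chemistry=2, Latin=2, Physics=1. Each listed conflict is separated.

3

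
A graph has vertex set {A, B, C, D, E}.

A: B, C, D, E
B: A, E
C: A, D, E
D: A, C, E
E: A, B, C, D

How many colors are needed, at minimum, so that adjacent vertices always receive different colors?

4

A, C, D, E are mutually adjacent (a clique of size 4), so at least 4 colors are needed.
A valid assignment using 4 colors: A=1, B=3, C=4, D=3, E=2. No two adjacent vertices share a color.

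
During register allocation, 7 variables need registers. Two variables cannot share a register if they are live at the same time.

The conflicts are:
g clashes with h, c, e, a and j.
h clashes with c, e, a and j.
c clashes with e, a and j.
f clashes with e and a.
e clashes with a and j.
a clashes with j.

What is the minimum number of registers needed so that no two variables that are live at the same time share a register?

6

g, h, c, e, a, j are mutually in conflict, so at least 6 registers are needed.
A valid assignment using 6 registers: g=5, h=4, c=3, f=3, e=2, a=1, j=6. Each listed conflict is separated.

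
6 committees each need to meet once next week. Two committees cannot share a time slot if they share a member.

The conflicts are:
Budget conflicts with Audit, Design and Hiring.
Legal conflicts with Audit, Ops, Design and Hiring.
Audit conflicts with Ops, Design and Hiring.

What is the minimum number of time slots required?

3

Legal, Audit, Hiring pairwise conflict, so at least 3 time slots are needed.
3 time slots suffice: time slot 1 → {Audit}; time slot 2 → {Budget, Legal}; time slot 3 → {Ops, Design, Hiring}. Each listed conflict is separated.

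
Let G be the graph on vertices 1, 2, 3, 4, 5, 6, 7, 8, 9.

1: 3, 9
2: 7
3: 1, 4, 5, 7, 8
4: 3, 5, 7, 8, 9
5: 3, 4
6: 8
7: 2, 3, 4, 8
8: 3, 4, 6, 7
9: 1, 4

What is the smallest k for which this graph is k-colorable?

4

3, 4, 7, 8 are pairwise adjacent (a clique of size 4), so at least 4 colors are needed.
4 colors suffice: color red → {1, 2, 4, 6}; color blue → {3, 9}; color green → {5, 8}; color yellow → {7}. Each edge has distinct colors on its endpoints.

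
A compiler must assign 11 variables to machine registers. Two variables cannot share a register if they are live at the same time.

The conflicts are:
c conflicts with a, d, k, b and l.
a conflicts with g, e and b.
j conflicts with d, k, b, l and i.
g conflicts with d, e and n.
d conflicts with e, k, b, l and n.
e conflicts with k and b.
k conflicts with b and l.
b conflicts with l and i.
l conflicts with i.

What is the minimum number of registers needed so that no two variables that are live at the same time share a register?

c, d, k, b, l are mutually in conflict, so at least 5 registers are needed.
5 registers suffice: register 1 → {a, d, i}; register 2 → {g, b}; register 3 → {e, l, n}; register 4 → {k}; register 5 → {c, j}. Every pair that conflicts lands in different registers.

5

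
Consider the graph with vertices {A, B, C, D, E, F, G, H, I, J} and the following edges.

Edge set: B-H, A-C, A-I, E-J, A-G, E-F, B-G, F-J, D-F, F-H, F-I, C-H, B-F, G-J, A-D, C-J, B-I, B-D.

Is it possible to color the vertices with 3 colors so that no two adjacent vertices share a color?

The chromatic number is 3. B, D, F are mutually adjacent, so at least 3 colors are needed.
A valid assignment using 3 colors: A=blue, B=blue, C=red, D=green, E=green, F=red, G=red, H=green, I=green, J=blue.
That is already a proper 3-coloring.

Yes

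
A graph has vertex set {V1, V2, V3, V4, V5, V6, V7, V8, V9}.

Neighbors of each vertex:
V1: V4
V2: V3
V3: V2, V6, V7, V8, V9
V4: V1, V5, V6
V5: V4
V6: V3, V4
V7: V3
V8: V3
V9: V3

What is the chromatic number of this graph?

V1 and V4 are adjacent, so at least 2 colors are needed.
One proper 2-coloring: V1=2, V2=2, V3=1, V4=1, V5=2, V6=2, V7=2, V8=2, V9=2. Each edge has distinct colors on its endpoints.

2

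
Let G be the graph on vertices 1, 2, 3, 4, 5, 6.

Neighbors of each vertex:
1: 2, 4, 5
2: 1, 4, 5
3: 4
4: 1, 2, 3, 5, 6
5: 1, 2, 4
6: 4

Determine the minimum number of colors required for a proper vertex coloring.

1, 2, 4, 5 are mutually adjacent (a clique of size 4), so at least 4 colors are needed.
4 colors suffice: color red → {4}; color blue → {3, 5, 6}; color green → {1}; color yellow → {2}. Every edge joins two different colors.

4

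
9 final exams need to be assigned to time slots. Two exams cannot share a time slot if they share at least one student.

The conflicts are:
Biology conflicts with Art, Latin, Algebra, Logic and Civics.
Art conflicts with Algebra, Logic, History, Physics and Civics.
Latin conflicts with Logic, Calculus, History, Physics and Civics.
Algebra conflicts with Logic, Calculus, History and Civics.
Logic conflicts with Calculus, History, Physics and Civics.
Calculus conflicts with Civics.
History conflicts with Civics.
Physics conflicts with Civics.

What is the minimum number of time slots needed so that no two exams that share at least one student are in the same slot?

Biology, Art, Algebra, Logic, Civics are mutually in conflict, so at least 5 time slots are needed.
5 time slots suffice: time slot 1 → {Logic}; time slot 2 → {Civics}; time slot 3 → {Latin, Algebra}; time slot 4 → {Art, Calculus}; time slot 5 → {Biology, History, Physics}. Each listed conflict is separated.

5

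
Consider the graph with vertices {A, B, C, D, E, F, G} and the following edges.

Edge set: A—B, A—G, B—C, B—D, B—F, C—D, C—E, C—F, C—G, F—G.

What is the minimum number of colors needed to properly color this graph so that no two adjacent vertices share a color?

B, C, D are pairwise adjacent, so at least 3 colors are needed.
3 colors suffice: color red → {A, C}; color blue → {B, E, G}; color green → {D, F}. Each edge has distinct colors on its endpoints.

3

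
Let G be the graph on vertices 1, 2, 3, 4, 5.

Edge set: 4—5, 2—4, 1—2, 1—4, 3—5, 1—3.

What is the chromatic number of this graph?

3

1, 2, 4 are pairwise adjacent, so at least 3 colors are needed.
3 colors suffice: color red → {3, 4}; color blue → {1, 5}; color green → {2}. No two adjacent vertices share a color.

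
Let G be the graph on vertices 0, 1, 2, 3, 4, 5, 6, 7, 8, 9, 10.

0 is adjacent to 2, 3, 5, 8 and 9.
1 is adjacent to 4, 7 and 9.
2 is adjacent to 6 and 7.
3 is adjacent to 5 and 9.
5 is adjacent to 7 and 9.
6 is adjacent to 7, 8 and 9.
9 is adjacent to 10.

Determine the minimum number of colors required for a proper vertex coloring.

4

0, 3, 5, 9 are pairwise adjacent (a clique of size 4), so at least 4 colors are needed.
4 colors suffice: color red → {4, 7, 8, 9}; color blue → {0, 1, 6, 10}; color green → {2, 5}; color yellow → {3}. Each edge has distinct colors on its endpoints.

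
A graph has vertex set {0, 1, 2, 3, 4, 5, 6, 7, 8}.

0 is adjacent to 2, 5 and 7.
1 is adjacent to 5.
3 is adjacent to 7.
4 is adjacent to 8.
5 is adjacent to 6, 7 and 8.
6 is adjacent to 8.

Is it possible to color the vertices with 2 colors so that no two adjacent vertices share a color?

0, 5, 7 are pairwise adjacent, so at least 3 colors are needed.
So 2 colors are not enough.

No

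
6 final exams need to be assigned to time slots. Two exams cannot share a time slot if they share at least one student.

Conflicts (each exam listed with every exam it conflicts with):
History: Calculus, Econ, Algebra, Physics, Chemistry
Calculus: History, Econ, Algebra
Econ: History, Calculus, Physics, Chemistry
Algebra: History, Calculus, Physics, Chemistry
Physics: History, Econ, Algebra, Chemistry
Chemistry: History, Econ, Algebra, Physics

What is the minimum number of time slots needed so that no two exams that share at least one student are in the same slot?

4

History, Algebra, Physics, Chemistry pairwise conflict, so at least 4 time slots are needed.
4 time slots suffice: time slot 1 → {History}; time slot 2 → {Econ, Algebra}; time slot 3 → {Calculus, Physics}; time slot 4 → {Chemistry}. Every pair that conflicts lands in different time slots.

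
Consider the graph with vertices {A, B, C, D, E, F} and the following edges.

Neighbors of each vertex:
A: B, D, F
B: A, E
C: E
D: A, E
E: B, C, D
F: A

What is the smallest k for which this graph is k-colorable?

2

D and E are adjacent, so at least 2 colors are needed.
A valid assignment using 2 colors: A=1, B=2, C=2, D=2, E=1, F=2. No two adjacent vertices share a color.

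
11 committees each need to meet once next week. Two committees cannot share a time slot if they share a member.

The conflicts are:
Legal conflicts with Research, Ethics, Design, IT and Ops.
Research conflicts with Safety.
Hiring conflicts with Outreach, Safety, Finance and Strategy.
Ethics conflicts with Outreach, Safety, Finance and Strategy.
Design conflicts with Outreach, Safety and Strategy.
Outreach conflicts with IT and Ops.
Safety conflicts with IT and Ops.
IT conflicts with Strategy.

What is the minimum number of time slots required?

2

Design and Outreach conflict, so at least 2 time slots are needed.
2 time slots suffice: Legal=1, Research=2, Hiring=2, Ethics=2, Design=2, Outreach=1, Safety=1, Finance=1, IT=2, Strategy=1, Ops=2. Every pair that conflicts lands in different time slots.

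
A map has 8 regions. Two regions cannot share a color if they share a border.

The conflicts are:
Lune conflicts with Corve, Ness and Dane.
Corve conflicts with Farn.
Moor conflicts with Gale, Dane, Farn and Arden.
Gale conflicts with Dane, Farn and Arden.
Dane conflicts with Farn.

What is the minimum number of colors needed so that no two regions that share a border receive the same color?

4

Moor, Gale, Dane, Farn are mutually in conflict, so at least 4 colors are needed.
One proper 4-coloring: Lune=2, Corve=1, Ness=1, Moor=2, Gale=4, Dane=1, Farn=3, Arden=1. Every pair that conflicts lands in different colors.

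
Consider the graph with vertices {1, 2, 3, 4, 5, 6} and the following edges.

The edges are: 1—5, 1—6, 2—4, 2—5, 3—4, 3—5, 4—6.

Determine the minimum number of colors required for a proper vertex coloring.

3

The cycle 4-6-1-5-3-4 has odd length 5, so it cannot be 2-colored; at least 3 colors are needed.
3 colors suffice: color red → {4, 5}; color blue → {1, 2, 3}; color green → {6}. No two adjacent vertices share a color.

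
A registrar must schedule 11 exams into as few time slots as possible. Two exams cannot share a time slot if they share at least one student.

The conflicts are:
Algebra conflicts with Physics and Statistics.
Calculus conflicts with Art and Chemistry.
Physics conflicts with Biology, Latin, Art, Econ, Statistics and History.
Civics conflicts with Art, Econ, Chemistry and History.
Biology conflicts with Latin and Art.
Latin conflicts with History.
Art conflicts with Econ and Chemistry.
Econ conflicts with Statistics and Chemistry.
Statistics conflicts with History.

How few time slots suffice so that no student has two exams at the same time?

4

Civics, Art, Econ, Chemistry pairwise conflict, so at least 4 time slots are needed.
A valid assignment using 4 time slots: Algebra=3, Calculus=3, Physics=1, Civics=4, Biology=3, Latin=2, Art=2, Econ=3, Statistics=2, Chemistry=1, History=3. Every pair that conflicts lands in different time slots.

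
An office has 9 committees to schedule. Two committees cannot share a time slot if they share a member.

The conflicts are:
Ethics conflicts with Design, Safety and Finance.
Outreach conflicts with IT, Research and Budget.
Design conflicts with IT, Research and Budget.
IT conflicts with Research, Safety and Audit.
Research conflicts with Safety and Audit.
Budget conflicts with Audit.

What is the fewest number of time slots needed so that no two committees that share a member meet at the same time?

IT, Research, Safety are mutually in conflict, so at least 3 time slots are needed.
3 time slots suffice: time slot 1 → {Ethics, IT, Budget}; time slot 2 → {Research, Finance}; time slot 3 → {Outreach, Design, Safety, Audit}. Each listed conflict is separated.

3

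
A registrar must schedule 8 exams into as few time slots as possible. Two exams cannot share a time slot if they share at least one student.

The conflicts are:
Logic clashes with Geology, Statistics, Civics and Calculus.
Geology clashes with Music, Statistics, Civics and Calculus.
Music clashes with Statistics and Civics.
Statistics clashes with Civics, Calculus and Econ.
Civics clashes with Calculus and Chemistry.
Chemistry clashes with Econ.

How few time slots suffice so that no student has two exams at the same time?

Logic, Geology, Statistics, Civics, Calculus all conflict with each other, so at least 5 time slots are needed.
5 time slots suffice: Logic=4, Geology=3, Music=4, Statistics=1, Civics=2, Calculus=5, Chemistry=1, Econ=2. No two conflicting exams share a time slot.

5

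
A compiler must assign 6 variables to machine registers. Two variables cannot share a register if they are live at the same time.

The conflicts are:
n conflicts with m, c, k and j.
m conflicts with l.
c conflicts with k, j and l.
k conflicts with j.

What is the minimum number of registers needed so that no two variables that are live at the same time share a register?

4

n, c, k, j pairwise conflict, so at least 4 registers are needed.
Using 4 registers: n=1, m=2, c=2, k=4, j=3, l=1. Each listed conflict is separated.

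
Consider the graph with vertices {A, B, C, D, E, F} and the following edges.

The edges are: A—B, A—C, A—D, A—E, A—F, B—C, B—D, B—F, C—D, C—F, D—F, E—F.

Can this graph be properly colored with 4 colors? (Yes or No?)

No

A, B, C, D, F form a clique, so at least 5 colors are needed.
So 4 colors are not enough.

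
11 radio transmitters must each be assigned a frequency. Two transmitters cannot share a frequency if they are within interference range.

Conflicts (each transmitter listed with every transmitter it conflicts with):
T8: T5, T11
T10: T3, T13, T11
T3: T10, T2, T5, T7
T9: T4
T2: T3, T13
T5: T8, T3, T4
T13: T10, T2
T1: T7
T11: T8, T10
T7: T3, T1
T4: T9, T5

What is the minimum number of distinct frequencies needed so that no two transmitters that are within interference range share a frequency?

3

The cycle T5-T8-T11-T10-T3-T5 has odd length 5, so it cannot be 2-colored; at least 3 frequencies are needed.
3 frequencies suffice: frequency 1 → {T3, T13, T1, T11, T4}; frequency 2 → {T10, T9, T2, T5, T7}; frequency 3 → {T8}. No two conflicting transmitters share a frequency.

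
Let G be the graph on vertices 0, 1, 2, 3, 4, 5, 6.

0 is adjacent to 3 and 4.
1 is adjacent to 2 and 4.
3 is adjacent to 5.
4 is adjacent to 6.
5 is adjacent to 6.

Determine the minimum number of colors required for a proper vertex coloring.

3

The cycle 5-6-4-0-3-5 has odd length 5, so it cannot be 2-colored; at least 3 colors are needed.
3 colors suffice: color red → {2, 3, 4}; color blue → {0, 1, 6}; color green → {5}. Each edge has distinct colors on its endpoints.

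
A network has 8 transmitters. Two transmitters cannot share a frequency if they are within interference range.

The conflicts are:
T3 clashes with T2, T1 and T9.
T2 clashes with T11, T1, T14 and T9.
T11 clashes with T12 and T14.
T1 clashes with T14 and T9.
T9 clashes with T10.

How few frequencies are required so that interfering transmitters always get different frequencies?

T3, T2, T1, T9 all conflict with each other, so at least 4 frequencies are needed.
Using 4 frequencies: T3=4, T2=1, T11=2, T1=2, T12=1, T14=3, T9=3, T10=1. Every pair that conflicts lands in different frequencies.

4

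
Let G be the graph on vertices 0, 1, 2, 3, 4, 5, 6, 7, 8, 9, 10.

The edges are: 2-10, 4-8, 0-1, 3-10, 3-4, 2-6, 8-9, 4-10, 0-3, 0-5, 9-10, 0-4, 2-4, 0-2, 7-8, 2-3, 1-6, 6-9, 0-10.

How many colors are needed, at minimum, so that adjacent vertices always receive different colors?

5

0, 2, 3, 4, 10 form a clique, so at least 5 colors are needed.
5 colors suffice: 0=a, 1=b, 2=b, 3=e, 4=c, 5=b, 6=a, 7=b, 8=a, 9=b, 10=d. Each edge has distinct colors on its endpoints.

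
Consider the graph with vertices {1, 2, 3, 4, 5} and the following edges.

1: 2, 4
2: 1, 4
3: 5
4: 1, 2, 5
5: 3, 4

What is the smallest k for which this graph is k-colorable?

1, 2, 4 form a triangle, so at least 3 colors are needed.
3 colors suffice: color red → {3, 4}; color blue → {2, 5}; color green → {1}. Every edge joins two different colors.

3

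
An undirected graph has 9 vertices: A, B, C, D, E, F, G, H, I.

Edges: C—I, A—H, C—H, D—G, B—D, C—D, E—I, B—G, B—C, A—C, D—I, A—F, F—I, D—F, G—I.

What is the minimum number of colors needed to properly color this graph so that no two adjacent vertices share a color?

3

D, G, I form a triangle, so at least 3 colors are needed.
3 colors suffice: A=1, B=1, C=2, D=3, E=2, F=2, G=2, H=3, I=1. Every edge joins two different colors.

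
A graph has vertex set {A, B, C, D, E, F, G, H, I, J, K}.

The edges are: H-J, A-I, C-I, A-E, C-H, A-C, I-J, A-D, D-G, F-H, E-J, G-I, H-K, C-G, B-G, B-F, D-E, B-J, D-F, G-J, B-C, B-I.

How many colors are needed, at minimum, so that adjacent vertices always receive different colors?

B, C, G, I are pairwise adjacent (a clique of size 4), so at least 4 colors are needed.
4 colors suffice: color 1 → {D, H, I}; color 2 → {C, F, J, K}; color 3 → {A, B}; color 4 → {E, G}. Each edge has distinct colors on its endpoints.

4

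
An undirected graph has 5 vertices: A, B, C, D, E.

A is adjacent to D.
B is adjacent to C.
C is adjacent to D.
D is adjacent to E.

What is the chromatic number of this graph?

A and D are adjacent, so at least 2 colors are needed.
2 colors suffice: color 1 → {B, D}; color 2 → {A, C, E}. Each edge has distinct colors on its endpoints.

2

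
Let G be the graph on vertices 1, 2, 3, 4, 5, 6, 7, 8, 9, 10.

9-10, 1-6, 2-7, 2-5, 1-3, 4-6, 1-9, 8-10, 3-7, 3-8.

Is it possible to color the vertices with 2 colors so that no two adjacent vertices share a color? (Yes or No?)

The cycle 9-1-3-8-10-9 has odd length 5, so it cannot be 2-colored; at least 3 colors are needed.
So 2 colors are not enough.

No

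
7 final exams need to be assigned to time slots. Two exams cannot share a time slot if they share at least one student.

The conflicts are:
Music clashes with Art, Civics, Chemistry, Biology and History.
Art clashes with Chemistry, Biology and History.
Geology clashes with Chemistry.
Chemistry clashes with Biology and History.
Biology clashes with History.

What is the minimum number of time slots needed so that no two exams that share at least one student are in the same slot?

5

Music, Art, Chemistry, Biology, History all conflict with each other, so at least 5 time slots are needed.
5 time slots suffice: time slot 1 → {Music, Geology}; time slot 2 → {Civics, Chemistry}; time slot 3 → {Art}; time slot 4 → {Biology}; time slot 5 → {History}. Each listed conflict is separated.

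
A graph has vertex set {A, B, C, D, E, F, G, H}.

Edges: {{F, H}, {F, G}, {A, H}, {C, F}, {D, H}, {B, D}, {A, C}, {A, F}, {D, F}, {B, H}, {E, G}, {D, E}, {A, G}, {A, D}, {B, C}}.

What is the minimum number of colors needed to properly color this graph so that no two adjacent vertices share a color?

4

A, D, F, H are mutually adjacent (a clique of size 4), so at least 4 colors are needed.
4 colors suffice: color 1 → {A, B, E}; color 2 → {C, D, G}; color 3 → {F}; color 4 → {H}. No two adjacent vertices share a color.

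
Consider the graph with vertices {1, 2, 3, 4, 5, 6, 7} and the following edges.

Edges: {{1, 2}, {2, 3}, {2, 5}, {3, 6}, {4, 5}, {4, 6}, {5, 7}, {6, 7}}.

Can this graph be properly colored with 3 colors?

The chromatic number is 3. The cycle 7-6-3-2-5-7 has odd length 5, so it cannot be 2-colored; at least 3 colors are needed.
A valid assignment using 3 colors: 1=a, 2=b, 3=c, 4=b, 5=a, 6=a, 7=b.
That is already a proper 3-coloring.

Yes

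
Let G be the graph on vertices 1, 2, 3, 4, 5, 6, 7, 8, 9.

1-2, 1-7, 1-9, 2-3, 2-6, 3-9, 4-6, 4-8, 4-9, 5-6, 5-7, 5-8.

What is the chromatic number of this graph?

3

The cycle 4-9-3-2-6-4 has odd length 5, so it cannot be 2-colored; at least 3 colors are needed.
3 colors suffice: color a → {2, 5, 9}; color b → {1, 3, 4}; color c → {6, 7, 8}. Each edge has distinct colors on its endpoints.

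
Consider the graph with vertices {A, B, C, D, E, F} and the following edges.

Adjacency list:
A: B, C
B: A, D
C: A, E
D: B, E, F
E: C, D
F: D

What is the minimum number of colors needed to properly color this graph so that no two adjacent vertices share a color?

3

The cycle B-D-E-C-A-B has odd length 5, so it cannot be 2-colored; at least 3 colors are needed.
3 colors suffice: A=1, B=2, C=3, D=1, E=2, F=2. Each edge has distinct colors on its endpoints.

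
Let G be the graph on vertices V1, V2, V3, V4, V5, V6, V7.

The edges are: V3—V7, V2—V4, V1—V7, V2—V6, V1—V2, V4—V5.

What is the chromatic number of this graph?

2

V1 and V2 are adjacent, so at least 2 colors are needed.
2 colors suffice: color 1 → {V2, V5, V7}; color 2 → {V1, V3, V4, V6}. Every edge joins two different colors.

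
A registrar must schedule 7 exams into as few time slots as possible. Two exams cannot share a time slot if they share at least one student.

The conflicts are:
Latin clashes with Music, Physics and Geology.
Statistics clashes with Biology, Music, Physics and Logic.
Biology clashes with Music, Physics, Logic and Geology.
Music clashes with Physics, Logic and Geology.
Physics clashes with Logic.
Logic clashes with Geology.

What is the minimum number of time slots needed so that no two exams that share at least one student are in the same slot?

5

Statistics, Biology, Music, Physics, Logic are mutually in conflict, so at least 5 time slots are needed.
Using 5 time slots: Latin=3, Statistics=5, Biology=4, Music=1, Physics=2, Logic=3, Geology=2. Every pair that conflicts lands in different time slots.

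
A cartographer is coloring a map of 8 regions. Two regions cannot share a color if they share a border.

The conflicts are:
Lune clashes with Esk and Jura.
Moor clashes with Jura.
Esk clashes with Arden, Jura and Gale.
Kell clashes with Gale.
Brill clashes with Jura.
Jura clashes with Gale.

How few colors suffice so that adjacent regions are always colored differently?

Esk, Jura, Gale pairwise conflict, so at least 3 colors are needed.
3 colors suffice: Lune=3, Moor=2, Esk=2, Kell=1, Arden=1, Brill=2, Jura=1, Gale=3. Every pair that conflicts lands in different colors.

3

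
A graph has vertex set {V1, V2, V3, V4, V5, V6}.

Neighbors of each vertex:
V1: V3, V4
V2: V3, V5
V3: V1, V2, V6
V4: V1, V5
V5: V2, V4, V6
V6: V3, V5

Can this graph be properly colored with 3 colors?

Yes

The chromatic number is 3. The cycle V1-V3-V2-V5-V4-V1 has odd length 5, so it cannot be 2-colored; at least 3 colors are needed.
A valid assignment using 3 colors: V1=2, V2=2, V3=1, V4=3, V5=1, V6=2.
That is already a proper 3-coloring.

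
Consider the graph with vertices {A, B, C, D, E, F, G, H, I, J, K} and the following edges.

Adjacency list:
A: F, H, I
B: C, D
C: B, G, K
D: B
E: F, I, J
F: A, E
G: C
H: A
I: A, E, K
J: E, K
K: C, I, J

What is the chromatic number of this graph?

2

B and D are adjacent, so at least 2 colors are needed.
2 colors suffice: color red → {C, D, F, H, I, J}; color blue → {A, B, E, G, K}. No two adjacent vertices share a color.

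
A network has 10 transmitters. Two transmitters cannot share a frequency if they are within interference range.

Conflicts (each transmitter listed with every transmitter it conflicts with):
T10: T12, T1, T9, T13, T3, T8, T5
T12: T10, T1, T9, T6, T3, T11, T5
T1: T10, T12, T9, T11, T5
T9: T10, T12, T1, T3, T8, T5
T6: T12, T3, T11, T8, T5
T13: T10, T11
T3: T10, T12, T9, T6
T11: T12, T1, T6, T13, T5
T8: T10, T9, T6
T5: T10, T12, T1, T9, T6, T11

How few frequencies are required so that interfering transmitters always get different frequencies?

5

T10, T12, T1, T9, T5 pairwise conflict, so at least 5 frequencies are needed.
5 frequencies suffice: T10=2, T12=1, T1=5, T9=4, T6=2, T13=1, T3=3, T11=4, T8=1, T5=3. Each listed conflict is separated.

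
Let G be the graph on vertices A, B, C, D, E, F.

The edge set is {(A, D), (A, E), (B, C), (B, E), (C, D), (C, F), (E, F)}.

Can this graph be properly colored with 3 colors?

The chromatic number is 3. The cycle B-E-A-D-C-B has odd length 5, so it cannot be 2-colored; at least 3 colors are needed.
3 colors suffice: color 1 → {C, E}; color 2 → {A, B, F}; color 3 → {D}.
That is already a proper 3-coloring.

Yes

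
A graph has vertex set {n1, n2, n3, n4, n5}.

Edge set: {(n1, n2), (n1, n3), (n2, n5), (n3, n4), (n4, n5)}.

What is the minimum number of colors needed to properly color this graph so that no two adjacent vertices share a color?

The cycle n2-n1-n3-n4-n5-n2 has odd length 5, so it cannot be 2-colored; at least 3 colors are needed.
One proper 3-coloring: n1=2, n2=3, n3=1, n4=2, n5=1. Each edge has distinct colors on its endpoints.

3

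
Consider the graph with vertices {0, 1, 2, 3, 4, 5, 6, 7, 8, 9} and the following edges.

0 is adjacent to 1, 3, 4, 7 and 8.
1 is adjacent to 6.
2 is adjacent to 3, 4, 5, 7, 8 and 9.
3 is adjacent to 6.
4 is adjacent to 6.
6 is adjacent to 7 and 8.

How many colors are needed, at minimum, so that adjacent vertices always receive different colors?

3 and 6 are adjacent, so at least 2 colors are needed.
2 colors suffice: color a → {0, 2, 6}; color b → {1, 3, 4, 5, 7, 8, 9}. Each edge has distinct colors on its endpoints.

2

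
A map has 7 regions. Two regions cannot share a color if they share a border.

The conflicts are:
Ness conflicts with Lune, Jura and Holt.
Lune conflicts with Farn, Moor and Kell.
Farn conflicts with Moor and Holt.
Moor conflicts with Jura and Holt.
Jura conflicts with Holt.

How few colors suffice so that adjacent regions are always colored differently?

3

Lune, Farn, Moor all conflict with each other, so at least 3 colors are needed.
3 colors suffice: color 1 → {Lune, Holt}; color 2 → {Ness, Moor, Kell}; color 3 → {Farn, Jura}. Each listed conflict is separated.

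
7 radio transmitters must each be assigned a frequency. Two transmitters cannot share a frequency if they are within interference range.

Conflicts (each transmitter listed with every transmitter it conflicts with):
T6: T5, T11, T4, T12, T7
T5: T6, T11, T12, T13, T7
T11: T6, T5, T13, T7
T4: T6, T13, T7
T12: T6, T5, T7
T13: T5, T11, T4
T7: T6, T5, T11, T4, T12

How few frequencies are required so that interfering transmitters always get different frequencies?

4

T6, T5, T12, T7 all conflict with each other, so at least 4 frequencies are needed.
4 frequencies suffice: frequency 1 → {T6, T13}; frequency 2 → {T7}; frequency 3 → {T5, T4}; frequency 4 → {T11, T12}. Every pair that conflicts lands in different frequencies.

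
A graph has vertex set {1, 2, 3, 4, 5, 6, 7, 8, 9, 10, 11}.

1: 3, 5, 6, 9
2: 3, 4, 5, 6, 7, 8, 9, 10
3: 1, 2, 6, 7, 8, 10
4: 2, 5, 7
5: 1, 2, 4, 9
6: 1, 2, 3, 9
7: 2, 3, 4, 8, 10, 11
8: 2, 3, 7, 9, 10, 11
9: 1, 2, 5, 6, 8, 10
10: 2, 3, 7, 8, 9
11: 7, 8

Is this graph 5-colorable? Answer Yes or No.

Yes

The chromatic number is 5. 2, 3, 7, 8, 10 are pairwise adjacent (a clique of size 5), so at least 5 colors are needed.
One proper 5-coloring: 1=a, 2=a, 3=c, 4=c, 5=b, 6=b, 7=d, 8=b, 9=c, 10=e, 11=a.
That is already a proper 5-coloring.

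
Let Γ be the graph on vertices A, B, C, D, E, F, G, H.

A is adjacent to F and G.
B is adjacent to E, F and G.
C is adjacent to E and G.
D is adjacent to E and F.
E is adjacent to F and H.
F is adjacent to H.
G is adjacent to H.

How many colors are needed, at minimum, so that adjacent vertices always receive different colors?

E, F, H are pairwise adjacent, so at least 3 colors are needed.
One proper 3-coloring: A=3, B=3, C=2, D=3, E=1, F=2, G=1, H=3. Every edge joins two different colors.

3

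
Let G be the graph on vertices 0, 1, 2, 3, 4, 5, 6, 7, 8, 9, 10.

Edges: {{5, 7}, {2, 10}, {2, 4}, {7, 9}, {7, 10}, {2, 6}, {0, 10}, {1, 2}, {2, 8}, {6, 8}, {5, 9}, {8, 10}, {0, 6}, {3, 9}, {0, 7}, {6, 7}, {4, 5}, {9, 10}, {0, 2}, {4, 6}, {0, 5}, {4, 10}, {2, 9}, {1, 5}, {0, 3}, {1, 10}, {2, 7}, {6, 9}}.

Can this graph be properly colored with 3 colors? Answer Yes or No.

No

0, 2, 6, 7 are pairwise adjacent (a clique of size 4), so at least 4 colors are needed.
So 3 colors are not enough.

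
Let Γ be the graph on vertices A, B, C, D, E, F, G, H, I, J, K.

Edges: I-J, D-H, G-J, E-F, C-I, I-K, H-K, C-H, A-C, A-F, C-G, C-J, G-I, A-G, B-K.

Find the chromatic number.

C, G, I, J are pairwise adjacent (a clique of size 4), so at least 4 colors are needed.
A valid assignment using 4 colors: A=green, B=blue, C=red, D=red, E=blue, F=red, G=blue, H=blue, I=green, J=yellow, K=red. Each edge has distinct colors on its endpoints.

4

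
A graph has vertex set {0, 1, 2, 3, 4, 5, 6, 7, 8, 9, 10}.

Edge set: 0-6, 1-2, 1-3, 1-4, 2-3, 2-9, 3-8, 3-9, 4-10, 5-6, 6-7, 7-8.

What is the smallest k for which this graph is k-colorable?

3

1, 2, 3 form a triangle, so at least 3 colors are needed.
3 colors suffice: 0=b, 1=b, 2=c, 3=a, 4=a, 5=b, 6=a, 7=c, 8=b, 9=b, 10=b. No two adjacent vertices share a color.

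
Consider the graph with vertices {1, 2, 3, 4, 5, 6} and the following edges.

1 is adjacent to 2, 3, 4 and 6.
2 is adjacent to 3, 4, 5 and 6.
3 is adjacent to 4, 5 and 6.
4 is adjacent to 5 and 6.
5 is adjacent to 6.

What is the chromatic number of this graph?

5

2, 3, 4, 5, 6 are pairwise adjacent (a clique of size 5), so at least 5 colors are needed.
5 colors suffice: color red → {6}; color blue → {4}; color green → {3}; color yellow → {2}; color purple → {1, 5}. No two adjacent vertices share a color.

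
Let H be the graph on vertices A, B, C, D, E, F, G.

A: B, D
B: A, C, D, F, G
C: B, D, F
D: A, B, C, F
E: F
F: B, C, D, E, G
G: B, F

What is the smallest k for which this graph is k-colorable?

4

B, C, D, F are mutually adjacent (a clique of size 4), so at least 4 colors are needed.
One proper 4-coloring: A=2, B=1, C=4, D=3, E=1, F=2, G=3. No two adjacent vertices share a color.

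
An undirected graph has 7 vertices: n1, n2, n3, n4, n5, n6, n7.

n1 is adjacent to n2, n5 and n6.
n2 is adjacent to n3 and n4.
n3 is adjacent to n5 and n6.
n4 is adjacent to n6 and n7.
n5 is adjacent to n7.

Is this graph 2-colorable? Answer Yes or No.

The cycle n4-n7-n5-n1-n6-n4 has odd length 5, so it cannot be 2-colored; at least 3 colors are needed.
So 2 colors are not enough.

No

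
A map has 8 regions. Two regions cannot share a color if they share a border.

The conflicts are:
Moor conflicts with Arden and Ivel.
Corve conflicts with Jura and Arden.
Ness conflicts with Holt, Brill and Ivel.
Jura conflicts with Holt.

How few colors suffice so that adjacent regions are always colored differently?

The cycle Jura-Holt-Ness-Ivel-Moor-Arden-Corve-Jura has odd length 7, so it cannot be 2-colored; at least 3 colors are needed.
3 colors suffice: color 1 → {Ness, Jura, Arden}; color 2 → {Corve, Holt, Brill, Ivel}; color 3 → {Moor}. Each listed conflict is separated.

3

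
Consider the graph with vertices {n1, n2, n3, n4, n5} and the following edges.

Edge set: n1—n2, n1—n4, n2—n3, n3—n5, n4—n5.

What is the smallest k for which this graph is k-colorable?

The cycle n2-n1-n4-n5-n3-n2 has odd length 5, so it cannot be 2-colored; at least 3 colors are needed.
3 colors suffice: color red → {n2, n4}; color blue → {n1, n3}; color green → {n5}. No two adjacent vertices share a color.

3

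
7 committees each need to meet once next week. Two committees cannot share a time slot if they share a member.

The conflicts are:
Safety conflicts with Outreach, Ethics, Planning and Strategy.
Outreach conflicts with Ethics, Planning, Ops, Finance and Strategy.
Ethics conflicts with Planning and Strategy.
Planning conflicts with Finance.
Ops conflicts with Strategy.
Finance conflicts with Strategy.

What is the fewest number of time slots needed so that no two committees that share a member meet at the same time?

4

Safety, Outreach, Ethics, Strategy are mutually in conflict, so at least 4 time slots are needed.
4 time slots suffice: time slot 1 → {Outreach}; time slot 2 → {Planning, Strategy}; time slot 3 → {Safety, Ops, Finance}; time slot 4 → {Ethics}. Each listed conflict is separated.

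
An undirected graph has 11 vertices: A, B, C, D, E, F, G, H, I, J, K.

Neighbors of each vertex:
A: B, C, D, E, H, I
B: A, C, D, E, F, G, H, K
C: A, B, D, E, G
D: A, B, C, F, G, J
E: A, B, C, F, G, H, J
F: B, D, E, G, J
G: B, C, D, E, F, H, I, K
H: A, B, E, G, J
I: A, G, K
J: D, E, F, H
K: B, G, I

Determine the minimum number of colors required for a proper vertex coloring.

A, B, C, D are pairwise adjacent (a clique of size 4), so at least 4 colors are needed.
4 colors suffice: color red → {B, I, J}; color blue → {A, G}; color green → {D, E, K}; color yellow → {C, F, H}. No two adjacent vertices share a color.

4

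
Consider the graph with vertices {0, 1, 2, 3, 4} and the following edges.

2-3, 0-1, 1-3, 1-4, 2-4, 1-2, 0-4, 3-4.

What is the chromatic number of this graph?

4

1, 2, 3, 4 are pairwise adjacent (a clique of size 4), so at least 4 colors are needed.
4 colors suffice: color red → {4}; color blue → {1}; color green → {0, 2}; color yellow → {3}. Every edge joins two different colors.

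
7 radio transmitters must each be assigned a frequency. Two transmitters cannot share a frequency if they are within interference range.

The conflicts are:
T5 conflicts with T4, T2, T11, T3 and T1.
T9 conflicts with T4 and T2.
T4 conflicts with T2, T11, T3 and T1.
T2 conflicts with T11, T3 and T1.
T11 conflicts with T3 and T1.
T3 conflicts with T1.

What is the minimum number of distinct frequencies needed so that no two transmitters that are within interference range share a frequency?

6

T5, T4, T2, T11, T3, T1 are mutually in conflict, so at least 6 frequencies are needed.
Using 6 frequencies: T5=3, T9=3, T4=1, T2=2, T11=4, T3=5, T1=6. No two conflicting transmitters share a frequency.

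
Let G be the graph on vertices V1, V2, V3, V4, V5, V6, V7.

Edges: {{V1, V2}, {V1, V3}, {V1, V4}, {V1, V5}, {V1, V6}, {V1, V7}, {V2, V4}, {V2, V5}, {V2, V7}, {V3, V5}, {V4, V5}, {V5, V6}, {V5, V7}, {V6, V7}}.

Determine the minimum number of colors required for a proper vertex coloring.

V1, V5, V6, V7 are mutually adjacent (a clique of size 4), so at least 4 colors are needed.
A valid assignment using 4 colors: V1=B, V2=Y, V3=G, V4=G, V5=R, V6=Y, V7=G. No two adjacent vertices share a color.

4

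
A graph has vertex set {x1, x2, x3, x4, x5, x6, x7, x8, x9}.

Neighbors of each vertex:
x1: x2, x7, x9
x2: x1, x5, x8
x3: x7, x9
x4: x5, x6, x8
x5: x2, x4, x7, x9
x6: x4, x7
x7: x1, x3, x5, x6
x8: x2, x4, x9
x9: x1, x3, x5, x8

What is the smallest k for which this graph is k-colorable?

x1 and x2 are adjacent, so at least 2 colors are needed.
2 colors suffice: color 1 → {x2, x4, x7, x9}; color 2 → {x1, x3, x5, x6, x8}. Every edge joins two different colors.

2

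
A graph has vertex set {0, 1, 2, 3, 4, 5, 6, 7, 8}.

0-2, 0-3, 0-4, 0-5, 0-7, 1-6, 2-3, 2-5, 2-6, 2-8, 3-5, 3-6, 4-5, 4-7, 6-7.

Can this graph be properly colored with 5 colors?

Yes

The chromatic number is 4. 0, 2, 3, 5 are pairwise adjacent (a clique of size 4), so at least 4 colors are needed.
4 colors suffice: color red → {1, 2, 7}; color blue → {0, 6, 8}; color green → {5}; color yellow → {3, 4}.
Since 5 ≥ 4, a proper 5-coloring certainly exists.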